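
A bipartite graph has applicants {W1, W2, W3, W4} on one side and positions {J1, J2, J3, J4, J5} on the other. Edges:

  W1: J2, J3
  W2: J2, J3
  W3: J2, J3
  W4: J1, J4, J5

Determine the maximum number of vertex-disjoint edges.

Unit-capacity flow: source→left, listed edges, right→sink; max matching = max flow.
Augmenting path W1→J2 (+1); matched 1.
Augmenting path W2→J3 (+1); matched 2.
Augmenting path W4→J1 (+1); matched 3.
No augmenting path remains; maximum matching = 3.
König certificate: {W4, J2, J3} is a vertex cover of size 3 (every listed pair touches it), so no matching can be larger.

3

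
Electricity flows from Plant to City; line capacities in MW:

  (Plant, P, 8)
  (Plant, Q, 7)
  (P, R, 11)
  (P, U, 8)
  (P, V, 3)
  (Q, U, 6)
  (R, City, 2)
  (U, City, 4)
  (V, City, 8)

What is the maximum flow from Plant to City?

9

Augment Plant→P→R→City: bottleneck 2, flow now 2.
Augment Plant→P→U→City: bottleneck 4, flow now 6.
Augment Plant→P→V→City: bottleneck 2, flow now 8.
Augment Plant→Q→U→P→V→City: bottleneck 1, flow now 9. (uses reverse residual edge)
No augmenting path remains; maximum flow = 9.
In the residual graph, reachable from Plant: {Plant, P, Q, R, U}.
Min-cut edges: P→V (3), R→City (2), U→City (4); capacity 3 + 2 + 4 = 9.
This cut is saturated, so no flow can exceed 9.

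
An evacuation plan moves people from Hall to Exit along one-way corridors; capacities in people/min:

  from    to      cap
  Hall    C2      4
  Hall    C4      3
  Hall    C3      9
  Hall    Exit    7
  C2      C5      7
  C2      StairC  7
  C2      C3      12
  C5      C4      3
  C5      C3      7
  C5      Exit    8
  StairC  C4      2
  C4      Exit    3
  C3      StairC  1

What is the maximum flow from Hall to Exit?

14

Augment Hall→Exit: bottleneck 7, flow now 7.
Augment Hall→C4→Exit: bottleneck 3, flow now 10.
Augment Hall→C2→C5→Exit: bottleneck 4, flow now 14.
No augmenting path remains; maximum flow = 14.
In the residual graph, reachable from Hall: {Hall, StairC, C4, C3}.
Min-cut edges: Hall→C2 (4), Hall→Exit (7), C4→Exit (3); capacity 4 + 7 + 3 = 14.
This cut is saturated, so no flow can exceed 14.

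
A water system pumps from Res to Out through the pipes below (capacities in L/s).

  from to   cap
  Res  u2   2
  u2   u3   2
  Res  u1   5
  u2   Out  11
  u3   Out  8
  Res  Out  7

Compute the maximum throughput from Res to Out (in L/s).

Augment Res→Out: bottleneck 7, flow now 7.
Augment Res→u2→Out: bottleneck 2, flow now 9.
No augmenting path remains; maximum flow = 9.
In the residual graph, reachable from Res: {Res, u1}.
Min-cut edges: Res→u2 (2), Res→Out (7); capacity 2 + 7 = 9.
This cut is saturated, so no flow can exceed 9.

9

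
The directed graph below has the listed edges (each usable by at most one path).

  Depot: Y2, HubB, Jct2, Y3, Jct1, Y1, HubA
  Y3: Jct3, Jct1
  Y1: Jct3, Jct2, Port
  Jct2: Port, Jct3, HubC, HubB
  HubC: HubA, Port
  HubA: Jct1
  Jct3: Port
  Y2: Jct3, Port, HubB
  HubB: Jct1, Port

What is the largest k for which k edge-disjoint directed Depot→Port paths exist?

Assign every edge capacity 1; by Menger, the answer equals the max flow.
Path Depot→Y1→Port (+1); total 1.
Path Depot→Jct2→Port (+1); total 2.
Path Depot→Y2→Port (+1); total 3.
Path Depot→HubB→Port (+1); total 4.
Path Depot→Y3→Jct3→Port (+1); total 5.
No residual Depot→Port path; max flow = 5.
Certifying cut of size 5: {Depot→HubB, Depot→Jct2, Depot→Y1, Depot→Y2, Depot→Y3}.

5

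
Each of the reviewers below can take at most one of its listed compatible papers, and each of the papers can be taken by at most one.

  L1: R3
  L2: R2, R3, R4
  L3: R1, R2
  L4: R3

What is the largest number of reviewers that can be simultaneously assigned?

Unit-capacity flow: source→left, listed edges, right→sink; max matching = max flow.
Augmenting path L1→R3 (+1); matched 1.
Augmenting path L2→R2 (+1); matched 2.
Augmenting path L3→R1 (+1); matched 3.
No augmenting path remains; maximum matching = 3.
König certificate: {L2, L3, R3} is a vertex cover of size 3 (every listed pair touches it), so no matching can be larger.

3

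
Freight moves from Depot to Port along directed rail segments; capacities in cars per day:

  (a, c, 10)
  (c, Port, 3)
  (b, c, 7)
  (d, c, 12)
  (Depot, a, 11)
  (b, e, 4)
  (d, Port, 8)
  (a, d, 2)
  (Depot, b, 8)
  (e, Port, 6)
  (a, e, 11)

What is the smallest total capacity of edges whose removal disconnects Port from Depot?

Augment Depot→a→c→Port: bottleneck 3, flow now 3.
Augment Depot→a→d→Port: bottleneck 2, flow now 5.
Augment Depot→a→e→Port: bottleneck 6, flow now 11.
No augmenting path remains; maximum flow = 11.
By max-flow min-cut, the minimum cut capacity equals the max flow.
In the residual graph, reachable from Depot: {Depot, a, b, c, e}.
Min-cut edges: a→d (2), c→Port (3), e→Port (6); capacity 2 + 3 + 6 = 11.

11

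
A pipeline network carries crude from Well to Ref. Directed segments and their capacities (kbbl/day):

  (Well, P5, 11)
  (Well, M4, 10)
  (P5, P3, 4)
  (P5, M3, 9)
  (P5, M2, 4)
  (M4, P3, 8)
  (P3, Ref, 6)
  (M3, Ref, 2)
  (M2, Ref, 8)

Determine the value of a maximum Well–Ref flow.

Augment Well→P5→P3→Ref: bottleneck 4, flow now 4.
Augment Well→P5→M3→Ref: bottleneck 2, flow now 6.
Augment Well→P5→M2→Ref: bottleneck 4, flow now 10.
Augment Well→M4→P3→Ref: bottleneck 2, flow now 12.
No augmenting path remains; maximum flow = 12.
In the residual graph, reachable from Well: {Well, P5, M4, P3, M3}.
Min-cut edges: P5→M2 (4), P3→Ref (6), M3→Ref (2); capacity 4 + 6 + 2 = 12.
This cut is saturated, so no flow can exceed 12.

12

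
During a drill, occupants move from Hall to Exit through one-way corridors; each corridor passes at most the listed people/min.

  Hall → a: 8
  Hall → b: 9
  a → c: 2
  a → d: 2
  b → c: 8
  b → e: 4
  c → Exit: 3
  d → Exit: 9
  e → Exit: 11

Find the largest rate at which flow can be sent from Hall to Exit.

9

Augment Hall→a→c→Exit: bottleneck 2, flow now 2.
Augment Hall→a→d→Exit: bottleneck 2, flow now 4.
Augment Hall→b→c→Exit: bottleneck 1, flow now 5.
Augment Hall→b→e→Exit: bottleneck 4, flow now 9.
No augmenting path remains; maximum flow = 9.
In the residual graph, reachable from Hall: {Hall, a, b, c}.
Min-cut edges: a→d (2), b→e (4), c→Exit (3); capacity 2 + 4 + 3 = 9.
This cut is saturated, so no flow can exceed 9.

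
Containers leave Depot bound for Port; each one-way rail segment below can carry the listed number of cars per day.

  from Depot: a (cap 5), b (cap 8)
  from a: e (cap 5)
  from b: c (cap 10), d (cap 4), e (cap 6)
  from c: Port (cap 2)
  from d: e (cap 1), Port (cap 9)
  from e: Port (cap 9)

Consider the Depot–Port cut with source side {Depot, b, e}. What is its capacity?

28

Edges leaving {Depot, b, e}: Depot→a (5), b→c (10), b→d (4), e→Port (9).
Cut capacity = 5 + 10 + 4 + 9 = 28.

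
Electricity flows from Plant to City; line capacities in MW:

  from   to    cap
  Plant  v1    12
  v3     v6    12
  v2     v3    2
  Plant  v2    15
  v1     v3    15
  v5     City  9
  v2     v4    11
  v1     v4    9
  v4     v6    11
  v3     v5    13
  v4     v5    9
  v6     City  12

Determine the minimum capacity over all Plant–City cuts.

Augment Plant→v1→v3→v5→City: bottleneck 9, flow now 9.
Augment Plant→v1→v3→v6→City: bottleneck 3, flow now 12.
Augment Plant→v2→v3→v6→City: bottleneck 2, flow now 14.
Augment Plant→v2→v4→v6→City: bottleneck 7, flow now 21.
No augmenting path remains; maximum flow = 21.
By max-flow min-cut, the minimum cut capacity equals the max flow.
In the residual graph, reachable from Plant: {Plant, v1, v2, v3, v4, v5, v6}.
Min-cut edges: v5→City (9), v6→City (12); capacity 9 + 12 = 21.

21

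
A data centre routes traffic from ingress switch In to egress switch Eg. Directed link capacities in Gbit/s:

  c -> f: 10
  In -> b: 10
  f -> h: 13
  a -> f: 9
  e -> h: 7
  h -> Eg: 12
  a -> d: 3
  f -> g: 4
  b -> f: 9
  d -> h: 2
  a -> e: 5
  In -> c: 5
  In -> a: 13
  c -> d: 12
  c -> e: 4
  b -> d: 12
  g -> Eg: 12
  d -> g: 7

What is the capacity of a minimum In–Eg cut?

23

Augment In→a→d→g→Eg: bottleneck 3, flow now 3.
Augment In→a→e→h→Eg: bottleneck 5, flow now 8.
Augment In→a→f→g→Eg: bottleneck 4, flow now 12.
Augment In→a→f→h→Eg: bottleneck 1, flow now 13.
Augment In→b→d→g→Eg: bottleneck 4, flow now 17.
Augment In→b→d→h→Eg: bottleneck 2, flow now 19.
Augment In→b→f→h→Eg: bottleneck 4, flow now 23.
No augmenting path remains; maximum flow = 23.
By max-flow min-cut, the minimum cut capacity equals the max flow.
In the residual graph, reachable from In: {In, a, b, c, d, e, f, h}.
Min-cut edges: d→g (7), f→g (4), h→Eg (12); capacity 7 + 4 + 12 = 23.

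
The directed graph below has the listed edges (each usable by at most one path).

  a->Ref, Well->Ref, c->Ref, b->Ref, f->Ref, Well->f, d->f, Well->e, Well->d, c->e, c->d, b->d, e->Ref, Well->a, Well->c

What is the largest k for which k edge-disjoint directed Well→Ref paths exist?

Assign every edge capacity 1; by Menger, the answer equals the max flow.
Path Well→Ref (+1); total 1.
Path Well→a→Ref (+1); total 2.
Path Well→c→Ref (+1); total 3.
Path Well→e→Ref (+1); total 4.
Path Well→f→Ref (+1); total 5.
No residual Well→Ref path; max flow = 5.
Certifying cut of size 5: {Well→Ref, Well→a, Well→c, Well→e, f→Ref}.

5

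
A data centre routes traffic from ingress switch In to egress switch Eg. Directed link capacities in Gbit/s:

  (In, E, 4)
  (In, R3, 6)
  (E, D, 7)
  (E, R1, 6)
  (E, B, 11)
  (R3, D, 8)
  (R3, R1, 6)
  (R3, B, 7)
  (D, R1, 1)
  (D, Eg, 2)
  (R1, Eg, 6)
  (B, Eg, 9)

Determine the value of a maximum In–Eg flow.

10

Augment In→E→D→Eg: bottleneck 2, flow now 2.
Augment In→E→R1→Eg: bottleneck 2, flow now 4.
Augment In→R3→R1→Eg: bottleneck 4, flow now 8.
Augment In→R3→B→Eg: bottleneck 2, flow now 10.
No augmenting path remains; maximum flow = 10.
In the residual graph, reachable from In: {In}.
Min-cut edges: In→E (4), In→R3 (6); capacity 4 + 6 = 10.
This cut is saturated, so no flow can exceed 10.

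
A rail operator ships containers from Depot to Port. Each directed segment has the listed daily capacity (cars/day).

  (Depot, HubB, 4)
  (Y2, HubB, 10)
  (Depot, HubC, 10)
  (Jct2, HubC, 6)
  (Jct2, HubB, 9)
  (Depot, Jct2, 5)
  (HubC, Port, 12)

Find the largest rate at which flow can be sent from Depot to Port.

12

Augment Depot→HubC→Port: bottleneck 10, flow now 10.
Augment Depot→Jct2→HubC→Port: bottleneck 2, flow now 12.
No augmenting path remains; maximum flow = 12.
In the residual graph, reachable from Depot: {Depot, Jct2, HubC, HubB}.
Min-cut edges: HubC→Port (12); capacity 12 = 12.
This cut is saturated, so no flow can exceed 12.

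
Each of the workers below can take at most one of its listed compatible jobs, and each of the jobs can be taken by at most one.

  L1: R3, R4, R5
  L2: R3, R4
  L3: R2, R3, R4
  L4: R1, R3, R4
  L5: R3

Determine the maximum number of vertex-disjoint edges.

5

Unit-capacity flow: source→left, listed edges, right→sink; max matching = max flow.
Augmenting path L1→R3 (+1); matched 1.
Augmenting path L2→R4 (+1); matched 2.
Augmenting path L3→R2 (+1); matched 3.
Augmenting path L4→R1 (+1); matched 4.
Augmenting path L5→R3→L1→R5 (+1); matched 5.
No augmenting path remains; maximum matching = 5.
König certificate: {L1, L2, L3, L4, L5} is a vertex cover of size 5 (every listed pair touches it), so no matching can be larger.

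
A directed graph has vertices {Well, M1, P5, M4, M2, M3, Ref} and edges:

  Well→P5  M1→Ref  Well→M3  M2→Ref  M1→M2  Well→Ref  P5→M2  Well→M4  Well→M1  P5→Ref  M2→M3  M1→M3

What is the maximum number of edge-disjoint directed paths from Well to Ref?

Assign every edge capacity 1; by Menger, the answer equals the max flow.
Path Well→Ref (+1); total 1.
Path Well→M1→Ref (+1); total 2.
Path Well→P5→Ref (+1); total 3.
No residual Well→Ref path; max flow = 3.
Certifying cut of size 3: {Well→M1, Well→P5, Well→Ref}.

3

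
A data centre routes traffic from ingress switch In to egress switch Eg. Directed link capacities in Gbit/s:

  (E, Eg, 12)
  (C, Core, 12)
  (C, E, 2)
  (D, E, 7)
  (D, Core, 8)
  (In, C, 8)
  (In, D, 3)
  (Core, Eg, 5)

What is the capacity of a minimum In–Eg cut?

10

Augment In→C→Core→Eg: bottleneck 5, flow now 5.
Augment In→C→E→Eg: bottleneck 2, flow now 7.
Augment In→D→E→Eg: bottleneck 3, flow now 10.
No augmenting path remains; maximum flow = 10.
By max-flow min-cut, the minimum cut capacity equals the max flow.
In the residual graph, reachable from In: {In, C, Core}.
Min-cut edges: In→D (3), C→E (2), Core→Eg (5); capacity 3 + 2 + 5 = 10.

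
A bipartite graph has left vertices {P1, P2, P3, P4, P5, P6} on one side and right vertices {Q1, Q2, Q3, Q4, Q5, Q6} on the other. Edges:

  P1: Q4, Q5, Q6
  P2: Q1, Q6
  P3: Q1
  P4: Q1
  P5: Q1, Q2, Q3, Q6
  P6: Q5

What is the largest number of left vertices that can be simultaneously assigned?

Unit-capacity flow: source→left, listed edges, right→sink; max matching = max flow.
Augmenting path P1→Q4 (+1); matched 1.
Augmenting path P2→Q1 (+1); matched 2.
Augmenting path P5→Q2 (+1); matched 3.
Augmenting path P6→Q5 (+1); matched 4.
Augmenting path P3→Q1→P2→Q6 (+1); matched 5.
No augmenting path remains; maximum matching = 5.
König certificate: {P1, P2, P5, P6, Q1} is a vertex cover of size 5 (every listed pair touches it), so no matching can be larger.

5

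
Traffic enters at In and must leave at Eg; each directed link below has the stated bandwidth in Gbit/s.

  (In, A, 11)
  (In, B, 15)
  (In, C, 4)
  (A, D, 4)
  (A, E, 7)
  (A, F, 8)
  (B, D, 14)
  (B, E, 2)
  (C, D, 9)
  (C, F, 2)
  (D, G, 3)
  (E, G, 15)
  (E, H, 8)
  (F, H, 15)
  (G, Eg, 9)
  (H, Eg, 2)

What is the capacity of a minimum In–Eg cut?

Augment In→A→D→G→Eg: bottleneck 3, flow now 3.
Augment In→A→E→G→Eg: bottleneck 6, flow now 9.
Augment In→A→E→H→Eg: bottleneck 1, flow now 10.
Augment In→A→F→H→Eg: bottleneck 1, flow now 11.
No augmenting path remains; maximum flow = 11.
By max-flow min-cut, the minimum cut capacity equals the max flow.
In the residual graph, reachable from In: {In, A, B, C, D, E, F, G, H}.
Min-cut edges: G→Eg (9), H→Eg (2); capacity 9 + 2 = 11.

11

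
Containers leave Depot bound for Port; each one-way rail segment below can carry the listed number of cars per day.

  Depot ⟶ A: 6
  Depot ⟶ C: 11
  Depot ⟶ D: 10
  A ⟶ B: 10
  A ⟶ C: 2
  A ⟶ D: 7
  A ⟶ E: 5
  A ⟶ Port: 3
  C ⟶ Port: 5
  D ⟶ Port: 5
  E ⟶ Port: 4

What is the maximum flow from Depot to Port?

Augment Depot→A→Port: bottleneck 3, flow now 3.
Augment Depot→C→Port: bottleneck 5, flow now 8.
Augment Depot→D→Port: bottleneck 5, flow now 13.
Augment Depot→A→E→Port: bottleneck 3, flow now 16.
No augmenting path remains; maximum flow = 16.
In the residual graph, reachable from Depot: {Depot, C, D}.
Min-cut edges: Depot→A (6), C→Port (5), D→Port (5); capacity 6 + 5 + 5 = 16.
This cut is saturated, so no flow can exceed 16.

16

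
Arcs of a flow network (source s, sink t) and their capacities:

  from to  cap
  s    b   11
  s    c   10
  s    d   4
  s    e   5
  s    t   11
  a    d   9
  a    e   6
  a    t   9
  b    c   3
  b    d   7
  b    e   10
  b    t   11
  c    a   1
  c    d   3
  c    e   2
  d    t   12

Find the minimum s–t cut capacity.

30

Augment s→t: bottleneck 11, flow now 11.
Augment s→b→t: bottleneck 11, flow now 22.
Augment s→d→t: bottleneck 4, flow now 26.
Augment s→c→a→t: bottleneck 1, flow now 27.
Augment s→c→d→t: bottleneck 3, flow now 30.
No augmenting path remains; maximum flow = 30.
By max-flow min-cut, the minimum cut capacity equals the max flow.
In the residual graph, reachable from s: {s, c, e}.
Min-cut edges: s→b (11), s→d (4), s→t (11), c→a (1), c→d (3); capacity 11 + 4 + 11 + 1 + 3 = 30.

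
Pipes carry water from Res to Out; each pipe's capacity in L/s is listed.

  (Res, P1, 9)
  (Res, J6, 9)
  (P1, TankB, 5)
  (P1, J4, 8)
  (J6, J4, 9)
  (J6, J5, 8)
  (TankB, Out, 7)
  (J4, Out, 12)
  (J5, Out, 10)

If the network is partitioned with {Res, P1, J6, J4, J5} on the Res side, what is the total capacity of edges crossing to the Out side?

27

Edges leaving {Res, P1, J6, J4, J5}: P1→TankB (5), J4→Out (12), J5→Out (10).
Cut capacity = 5 + 12 + 10 = 27.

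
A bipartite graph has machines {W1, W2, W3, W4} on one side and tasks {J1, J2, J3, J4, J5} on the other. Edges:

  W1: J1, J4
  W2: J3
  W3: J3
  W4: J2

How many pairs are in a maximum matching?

3

Unit-capacity flow: source→left, listed edges, right→sink; max matching = max flow.
Augmenting path W1→J1 (+1); matched 1.
Augmenting path W2→J3 (+1); matched 2.
Augmenting path W4→J2 (+1); matched 3.
No augmenting path remains; maximum matching = 3.
König certificate: {W1, W4, J3} is a vertex cover of size 3 (every listed pair touches it), so no matching can be larger.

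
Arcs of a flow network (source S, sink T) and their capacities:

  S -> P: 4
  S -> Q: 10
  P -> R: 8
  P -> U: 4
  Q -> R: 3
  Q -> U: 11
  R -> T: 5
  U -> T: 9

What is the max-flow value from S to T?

Augment S→P→R→T: bottleneck 4, flow now 4.
Augment S→Q→R→T: bottleneck 1, flow now 5.
Augment S→Q→U→T: bottleneck 9, flow now 14.
No augmenting path remains; maximum flow = 14.
In the residual graph, reachable from S: {S}.
Min-cut edges: S→P (4), S→Q (10); capacity 4 + 10 = 14.
This cut is saturated, so no flow can exceed 14.

14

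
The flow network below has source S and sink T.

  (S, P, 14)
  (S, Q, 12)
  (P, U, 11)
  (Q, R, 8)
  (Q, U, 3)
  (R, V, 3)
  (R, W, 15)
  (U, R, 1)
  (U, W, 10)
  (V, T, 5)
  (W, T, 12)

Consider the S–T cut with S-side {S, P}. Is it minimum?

Given cut capacity: 12 + 11 = 23.
Augment S→P→U→W→T: bottleneck 10, flow now 10.
Augment S→Q→R→V→T: bottleneck 3, flow now 13.
Augment S→Q→R→W→T: bottleneck 2, flow now 15.
No augmenting path remains; maximum flow = 15.
In the residual graph, reachable from S: {S, P, Q, R, U, W}.
Min-cut edges: R→V (3), W→T (12); capacity 3 + 12 = 15.
Cut capacity 23 exceeds the max flow 15, so it is not minimum.

No — its capacity is 23, but the minimum cut has capacity 15.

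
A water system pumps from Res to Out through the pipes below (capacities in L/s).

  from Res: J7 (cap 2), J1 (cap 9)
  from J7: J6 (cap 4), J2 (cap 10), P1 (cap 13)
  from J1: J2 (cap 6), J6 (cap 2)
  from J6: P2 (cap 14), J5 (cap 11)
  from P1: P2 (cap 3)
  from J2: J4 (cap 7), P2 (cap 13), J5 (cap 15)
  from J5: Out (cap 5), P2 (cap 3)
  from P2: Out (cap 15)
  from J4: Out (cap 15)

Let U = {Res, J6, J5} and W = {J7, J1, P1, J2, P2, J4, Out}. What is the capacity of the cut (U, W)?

33

Edges leaving {Res, J6, J5}: Res→J7 (2), Res→J1 (9), J6→P2 (14), J5→P2 (3), J5→Out (5).
Cut capacity = 2 + 9 + 14 + 3 + 5 = 33.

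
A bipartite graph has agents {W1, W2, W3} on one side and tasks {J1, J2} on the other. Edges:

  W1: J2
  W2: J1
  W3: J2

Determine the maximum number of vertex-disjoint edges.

2

Unit-capacity flow: source→left, listed edges, right→sink; max matching = max flow.
Augmenting path W1→J2 (+1); matched 1.
Augmenting path W2→J1 (+1); matched 2.
No augmenting path remains; maximum matching = 2.
König certificate: {W2, J2} is a vertex cover of size 2 (every listed pair touches it), so no matching can be larger.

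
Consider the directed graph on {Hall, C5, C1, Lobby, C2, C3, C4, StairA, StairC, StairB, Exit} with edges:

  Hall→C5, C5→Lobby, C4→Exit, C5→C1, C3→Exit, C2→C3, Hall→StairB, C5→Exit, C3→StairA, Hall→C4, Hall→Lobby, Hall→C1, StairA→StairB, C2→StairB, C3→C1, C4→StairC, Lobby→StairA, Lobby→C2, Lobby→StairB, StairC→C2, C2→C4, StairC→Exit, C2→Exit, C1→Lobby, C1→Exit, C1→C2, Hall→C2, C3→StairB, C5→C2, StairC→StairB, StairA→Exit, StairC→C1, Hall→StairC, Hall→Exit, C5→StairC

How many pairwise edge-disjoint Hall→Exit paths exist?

7

Assign every edge capacity 1; by Menger, the answer equals the max flow.
Path Hall→Exit (+1); total 1.
Path Hall→C5→Exit (+1); total 2.
Path Hall→C1→Exit (+1); total 3.
Path Hall→C2→Exit (+1); total 4.
Path Hall→C4→Exit (+1); total 5.
Path Hall→StairC→Exit (+1); total 6.
Path Hall→Lobby→StairA→Exit (+1); total 7.
No residual Hall→Exit path; max flow = 7.
Certifying cut of size 7: {Hall→C1, Hall→C2, Hall→C4, Hall→C5, Hall→Exit, Hall→Lobby, Hall→StairC}.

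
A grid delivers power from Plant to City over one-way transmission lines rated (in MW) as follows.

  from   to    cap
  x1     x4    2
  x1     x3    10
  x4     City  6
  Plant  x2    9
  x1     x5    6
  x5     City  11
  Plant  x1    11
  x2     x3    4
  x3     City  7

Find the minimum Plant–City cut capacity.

15

Augment Plant→x1→x3→City: bottleneck 7, flow now 7.
Augment Plant→x1→x4→City: bottleneck 2, flow now 9.
Augment Plant→x1→x5→City: bottleneck 2, flow now 11.
Augment Plant→x2→x3→x1→x5→City: bottleneck 4, flow now 15. (uses reverse residual edge)
No augmenting path remains; maximum flow = 15.
By max-flow min-cut, the minimum cut capacity equals the max flow.
In the residual graph, reachable from Plant: {Plant, x2}.
Min-cut edges: Plant→x1 (11), x2→x3 (4); capacity 11 + 4 = 15.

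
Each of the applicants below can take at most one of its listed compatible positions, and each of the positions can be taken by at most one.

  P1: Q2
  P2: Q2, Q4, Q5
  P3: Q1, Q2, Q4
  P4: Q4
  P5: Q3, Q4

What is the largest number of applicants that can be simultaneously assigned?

Unit-capacity flow: source→left, listed edges, right→sink; max matching = max flow.
Augmenting path P1→Q2 (+1); matched 1.
Augmenting path P2→Q4 (+1); matched 2.
Augmenting path P3→Q1 (+1); matched 3.
Augmenting path P5→Q3 (+1); matched 4.
Augmenting path P4→Q4→P2→Q5 (+1); matched 5.
No augmenting path remains; maximum matching = 5.
König certificate: {P1, P2, P3, P4, P5} is a vertex cover of size 5 (every listed pair touches it), so no matching can be larger.

5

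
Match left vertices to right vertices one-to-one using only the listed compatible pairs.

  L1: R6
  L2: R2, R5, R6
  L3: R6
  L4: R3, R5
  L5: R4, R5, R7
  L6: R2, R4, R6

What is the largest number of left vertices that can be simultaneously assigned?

Unit-capacity flow: source→left, listed edges, right→sink; max matching = max flow.
Augmenting path L1→R6 (+1); matched 1.
Augmenting path L2→R2 (+1); matched 2.
Augmenting path L4→R3 (+1); matched 3.
Augmenting path L5→R4 (+1); matched 4.
Augmenting path L6→R2→L2→R5 (+1); matched 5.
No augmenting path remains; maximum matching = 5.
König certificate: {L2, L4, L5, L6, R6} is a vertex cover of size 5 (every listed pair touches it), so no matching can be larger.

5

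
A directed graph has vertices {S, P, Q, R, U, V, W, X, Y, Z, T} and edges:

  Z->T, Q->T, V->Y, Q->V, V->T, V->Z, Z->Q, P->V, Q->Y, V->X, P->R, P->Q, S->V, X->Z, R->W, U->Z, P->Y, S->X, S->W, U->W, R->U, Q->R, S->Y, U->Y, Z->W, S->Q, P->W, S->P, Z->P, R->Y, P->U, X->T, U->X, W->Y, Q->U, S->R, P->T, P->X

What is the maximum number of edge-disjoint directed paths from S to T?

Assign every edge capacity 1; by Menger, the answer equals the max flow.
Path S→P→T (+1); total 1.
Path S→Q→T (+1); total 2.
Path S→V→T (+1); total 3.
Path S→X→T (+1); total 4.
Path S→R→U→Z→T (+1); total 5.
No residual S→T path; max flow = 5.
Certifying cut of size 5: {S→P, S→Q, S→R, S→V, S→X}.

5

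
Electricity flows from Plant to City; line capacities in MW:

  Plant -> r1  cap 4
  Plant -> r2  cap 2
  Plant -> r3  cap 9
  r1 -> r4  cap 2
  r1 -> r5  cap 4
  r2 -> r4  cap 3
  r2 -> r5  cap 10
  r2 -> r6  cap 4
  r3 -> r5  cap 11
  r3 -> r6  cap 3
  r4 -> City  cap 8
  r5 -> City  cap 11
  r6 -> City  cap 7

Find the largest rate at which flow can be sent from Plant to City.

Augment Plant→r1→r4→City: bottleneck 2, flow now 2.
Augment Plant→r1→r5→City: bottleneck 2, flow now 4.
Augment Plant→r2→r4→City: bottleneck 2, flow now 6.
Augment Plant→r3→r5→City: bottleneck 9, flow now 15.
No augmenting path remains; maximum flow = 15.
In the residual graph, reachable from Plant: {Plant}.
Min-cut edges: Plant→r1 (4), Plant→r2 (2), Plant→r3 (9); capacity 4 + 2 + 9 = 15.
This cut is saturated, so no flow can exceed 15.

15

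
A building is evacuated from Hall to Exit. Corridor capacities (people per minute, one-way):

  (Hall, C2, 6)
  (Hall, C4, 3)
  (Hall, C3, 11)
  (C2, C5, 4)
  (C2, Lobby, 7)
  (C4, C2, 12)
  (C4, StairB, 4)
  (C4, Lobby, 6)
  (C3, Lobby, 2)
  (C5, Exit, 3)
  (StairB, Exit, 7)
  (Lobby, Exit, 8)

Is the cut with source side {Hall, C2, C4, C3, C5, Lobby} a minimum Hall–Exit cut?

Given cut capacity: 4 + 3 + 8 = 15.
Augment Hall→C2→C5→Exit: bottleneck 3, flow now 3.
Augment Hall→C2→Lobby→Exit: bottleneck 3, flow now 6.
Augment Hall→C4→StairB→Exit: bottleneck 3, flow now 9.
Augment Hall→C3→Lobby→Exit: bottleneck 2, flow now 11.
No augmenting path remains; maximum flow = 11.
In the residual graph, reachable from Hall: {Hall, C3}.
Min-cut edges: Hall→C2 (6), Hall→C4 (3), C3→Lobby (2); capacity 6 + 3 + 2 = 11.
Cut capacity 15 exceeds the max flow 11, so it is not minimum.

No — its capacity is 15, but the minimum cut has capacity 11.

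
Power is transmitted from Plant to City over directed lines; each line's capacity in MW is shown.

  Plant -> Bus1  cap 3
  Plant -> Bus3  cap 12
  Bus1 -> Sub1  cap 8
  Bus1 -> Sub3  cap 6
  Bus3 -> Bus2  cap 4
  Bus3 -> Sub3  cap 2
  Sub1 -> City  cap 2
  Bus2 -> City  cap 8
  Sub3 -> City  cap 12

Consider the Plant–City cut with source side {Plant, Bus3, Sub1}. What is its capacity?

11

Edges leaving {Plant, Bus3, Sub1}: Plant→Bus1 (3), Bus3→Bus2 (4), Bus3→Sub3 (2), Sub1→City (2).
Cut capacity = 3 + 4 + 2 + 2 = 11.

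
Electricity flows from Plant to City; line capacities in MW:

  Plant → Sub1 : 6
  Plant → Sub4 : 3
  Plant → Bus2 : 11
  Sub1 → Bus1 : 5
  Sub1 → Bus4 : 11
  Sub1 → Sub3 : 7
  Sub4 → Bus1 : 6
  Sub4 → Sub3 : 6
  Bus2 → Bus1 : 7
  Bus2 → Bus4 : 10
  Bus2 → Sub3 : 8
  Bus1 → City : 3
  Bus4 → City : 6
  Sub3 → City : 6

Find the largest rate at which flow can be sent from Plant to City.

15

Augment Plant→Sub1→Bus1→City: bottleneck 3, flow now 3.
Augment Plant→Sub1→Bus4→City: bottleneck 3, flow now 6.
Augment Plant→Sub4→Sub3→City: bottleneck 3, flow now 9.
Augment Plant→Bus2→Bus4→City: bottleneck 3, flow now 12.
Augment Plant→Bus2→Sub3→City: bottleneck 3, flow now 15.
No augmenting path remains; maximum flow = 15.
In the residual graph, reachable from Plant: {Plant, Sub1, Sub4, Bus2, Bus1, Bus4, Sub3}.
Min-cut edges: Bus1→City (3), Bus4→City (6), Sub3→City (6); capacity 3 + 6 + 6 = 15.
This cut is saturated, so no flow can exceed 15.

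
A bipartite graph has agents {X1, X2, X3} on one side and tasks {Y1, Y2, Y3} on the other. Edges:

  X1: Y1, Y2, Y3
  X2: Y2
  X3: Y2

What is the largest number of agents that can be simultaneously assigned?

Unit-capacity flow: source→left, listed edges, right→sink; max matching = max flow.
Augmenting path X1→Y1 (+1); matched 1.
Augmenting path X2→Y2 (+1); matched 2.
No augmenting path remains; maximum matching = 2.
König certificate: {X1, Y2} is a vertex cover of size 2 (every listed pair touches it), so no matching can be larger.

2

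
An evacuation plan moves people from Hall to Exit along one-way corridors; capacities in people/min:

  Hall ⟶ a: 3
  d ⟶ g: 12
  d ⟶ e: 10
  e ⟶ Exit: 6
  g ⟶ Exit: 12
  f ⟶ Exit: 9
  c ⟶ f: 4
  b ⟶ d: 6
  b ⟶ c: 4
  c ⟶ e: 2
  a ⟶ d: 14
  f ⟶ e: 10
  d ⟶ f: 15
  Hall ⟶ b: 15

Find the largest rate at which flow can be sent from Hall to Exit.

13

Augment Hall→a→d→e→Exit: bottleneck 3, flow now 3.
Augment Hall→b→c→e→Exit: bottleneck 2, flow now 5.
Augment Hall→b→c→f→Exit: bottleneck 2, flow now 7.
Augment Hall→b→d→e→Exit: bottleneck 1, flow now 8.
Augment Hall→b→d→f→Exit: bottleneck 5, flow now 13.
No augmenting path remains; maximum flow = 13.
In the residual graph, reachable from Hall: {Hall, b}.
Min-cut edges: Hall→a (3), b→c (4), b→d (6); capacity 3 + 4 + 6 = 13.
This cut is saturated, so no flow can exceed 13.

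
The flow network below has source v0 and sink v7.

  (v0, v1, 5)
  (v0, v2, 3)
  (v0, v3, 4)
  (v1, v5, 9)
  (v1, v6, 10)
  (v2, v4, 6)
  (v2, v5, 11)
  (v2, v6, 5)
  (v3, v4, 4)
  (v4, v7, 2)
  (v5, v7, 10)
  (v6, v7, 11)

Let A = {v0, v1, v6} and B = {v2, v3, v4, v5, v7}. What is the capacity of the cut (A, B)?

27

Edges leaving {v0, v1, v6}: v0→v2 (3), v0→v3 (4), v1→v5 (9), v6→v7 (11).
Cut capacity = 3 + 4 + 9 + 11 = 27.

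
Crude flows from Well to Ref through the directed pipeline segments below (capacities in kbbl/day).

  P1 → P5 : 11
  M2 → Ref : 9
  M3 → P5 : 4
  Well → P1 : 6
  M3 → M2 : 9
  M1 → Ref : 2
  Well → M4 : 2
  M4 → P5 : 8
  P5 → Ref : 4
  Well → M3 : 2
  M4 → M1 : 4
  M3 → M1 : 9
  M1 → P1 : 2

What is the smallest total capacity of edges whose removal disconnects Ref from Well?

Augment Well→M3→P5→Ref: bottleneck 2, flow now 2.
Augment Well→P1→P5→Ref: bottleneck 2, flow now 4.
Augment Well→M4→M1→Ref: bottleneck 2, flow now 6.
Augment Well→P1→P5→M3→M2→Ref: bottleneck 2, flow now 8. (uses reverse residual edge)
No augmenting path remains; maximum flow = 8.
By max-flow min-cut, the minimum cut capacity equals the max flow.
In the residual graph, reachable from Well: {Well, P1, P5}.
Min-cut edges: Well→M3 (2), Well→M4 (2), P5→Ref (4); capacity 2 + 2 + 4 = 8.

8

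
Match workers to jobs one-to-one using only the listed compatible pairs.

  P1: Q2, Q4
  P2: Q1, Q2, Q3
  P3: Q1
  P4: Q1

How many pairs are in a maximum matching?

Unit-capacity flow: source→left, listed edges, right→sink; max matching = max flow.
Augmenting path P1→Q2 (+1); matched 1.
Augmenting path P2→Q1 (+1); matched 2.
Augmenting path P3→Q1→P2→Q3 (+1); matched 3.
No augmenting path remains; maximum matching = 3.
König certificate: {P1, P2, Q1} is a vertex cover of size 3 (every listed pair touches it), so no matching can be larger.

3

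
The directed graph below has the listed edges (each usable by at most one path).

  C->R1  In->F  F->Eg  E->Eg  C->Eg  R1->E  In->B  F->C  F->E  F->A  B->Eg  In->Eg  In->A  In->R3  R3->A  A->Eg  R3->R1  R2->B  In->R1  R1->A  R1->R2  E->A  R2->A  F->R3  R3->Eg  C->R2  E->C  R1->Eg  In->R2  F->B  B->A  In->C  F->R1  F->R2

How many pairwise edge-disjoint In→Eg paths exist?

7

Assign every edge capacity 1; by Menger, the answer equals the max flow.
Path In→Eg (+1); total 1.
Path In→F→Eg (+1); total 2.
Path In→R3→Eg (+1); total 3.
Path In→C→Eg (+1); total 4.
Path In→R1→Eg (+1); total 5.
Path In→B→Eg (+1); total 6.
Path In→A→Eg (+1); total 7.
No residual In→Eg path; max flow = 7.
Certifying cut of size 7: {A→Eg, B→Eg, In→C, In→Eg, In→F, In→R1, In→R3}.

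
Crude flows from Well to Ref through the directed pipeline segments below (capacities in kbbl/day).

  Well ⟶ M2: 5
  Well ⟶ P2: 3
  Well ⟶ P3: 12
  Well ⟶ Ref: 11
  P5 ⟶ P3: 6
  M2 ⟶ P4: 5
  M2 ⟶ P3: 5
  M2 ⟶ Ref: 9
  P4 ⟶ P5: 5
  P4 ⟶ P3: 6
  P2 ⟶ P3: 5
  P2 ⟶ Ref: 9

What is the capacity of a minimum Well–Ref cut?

Augment Well→Ref: bottleneck 11, flow now 11.
Augment Well→M2→Ref: bottleneck 5, flow now 16.
Augment Well→P2→Ref: bottleneck 3, flow now 19.
No augmenting path remains; maximum flow = 19.
By max-flow min-cut, the minimum cut capacity equals the max flow.
In the residual graph, reachable from Well: {Well, P3}.
Min-cut edges: Well→M2 (5), Well→P2 (3), Well→Ref (11); capacity 5 + 3 + 11 = 19.

19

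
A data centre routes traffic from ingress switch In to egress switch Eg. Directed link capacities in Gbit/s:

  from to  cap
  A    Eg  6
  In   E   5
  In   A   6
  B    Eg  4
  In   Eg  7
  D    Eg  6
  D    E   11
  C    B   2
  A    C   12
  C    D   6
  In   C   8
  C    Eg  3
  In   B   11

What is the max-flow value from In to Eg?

Augment In→Eg: bottleneck 7, flow now 7.
Augment In→A→Eg: bottleneck 6, flow now 13.
Augment In→B→Eg: bottleneck 4, flow now 17.
Augment In→C→Eg: bottleneck 3, flow now 20.
Augment In→C→D→Eg: bottleneck 5, flow now 25.
No augmenting path remains; maximum flow = 25.
In the residual graph, reachable from In: {In, B, E}.
Min-cut edges: In→A (6), In→C (8), In→Eg (7), B→Eg (4); capacity 6 + 8 + 7 + 4 = 25.
This cut is saturated, so no flow can exceed 25.

25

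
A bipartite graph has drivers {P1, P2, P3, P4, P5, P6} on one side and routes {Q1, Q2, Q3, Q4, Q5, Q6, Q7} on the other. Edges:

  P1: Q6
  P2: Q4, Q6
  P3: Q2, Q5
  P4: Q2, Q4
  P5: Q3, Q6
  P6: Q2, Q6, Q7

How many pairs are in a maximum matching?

6

Unit-capacity flow: source→left, listed edges, right→sink; max matching = max flow.
Augmenting path P1→Q6 (+1); matched 1.
Augmenting path P2→Q4 (+1); matched 2.
Augmenting path P3→Q2 (+1); matched 3.
Augmenting path P5→Q3 (+1); matched 4.
Augmenting path P6→Q7 (+1); matched 5.
Augmenting path P4→Q2→P3→Q5 (+1); matched 6.
No augmenting path remains; maximum matching = 6.
König certificate: {P1, P2, P3, P4, P5, P6} is a vertex cover of size 6 (every listed pair touches it), so no matching can be larger.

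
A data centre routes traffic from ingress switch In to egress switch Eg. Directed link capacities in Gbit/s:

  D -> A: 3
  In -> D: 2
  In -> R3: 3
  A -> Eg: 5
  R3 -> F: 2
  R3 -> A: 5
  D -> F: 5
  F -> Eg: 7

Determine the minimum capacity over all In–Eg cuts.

5

Augment In→R3→F→Eg: bottleneck 2, flow now 2.
Augment In→R3→A→Eg: bottleneck 1, flow now 3.
Augment In→D→F→Eg: bottleneck 2, flow now 5.
No augmenting path remains; maximum flow = 5.
By max-flow min-cut, the minimum cut capacity equals the max flow.
In the residual graph, reachable from In: {In}.
Min-cut edges: In→R3 (3), In→D (2); capacity 3 + 2 = 5.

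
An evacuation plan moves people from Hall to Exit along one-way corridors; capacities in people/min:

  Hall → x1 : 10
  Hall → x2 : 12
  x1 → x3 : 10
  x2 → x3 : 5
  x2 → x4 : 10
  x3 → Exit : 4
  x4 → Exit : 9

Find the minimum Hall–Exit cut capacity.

Augment Hall→x1→x3→Exit: bottleneck 4, flow now 4.
Augment Hall→x2→x4→Exit: bottleneck 9, flow now 13.
No augmenting path remains; maximum flow = 13.
By max-flow min-cut, the minimum cut capacity equals the max flow.
In the residual graph, reachable from Hall: {Hall, x1, x2, x3, x4}.
Min-cut edges: x3→Exit (4), x4→Exit (9); capacity 4 + 9 = 13.

13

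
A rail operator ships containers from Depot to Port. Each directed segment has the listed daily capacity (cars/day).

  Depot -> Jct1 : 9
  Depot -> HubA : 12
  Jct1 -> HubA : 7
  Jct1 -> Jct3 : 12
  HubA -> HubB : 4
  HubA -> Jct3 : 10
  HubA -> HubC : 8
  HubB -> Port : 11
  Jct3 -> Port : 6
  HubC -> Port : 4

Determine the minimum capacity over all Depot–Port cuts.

14

Augment Depot→Jct1→Jct3→Port: bottleneck 6, flow now 6.
Augment Depot→HubA→HubB→Port: bottleneck 4, flow now 10.
Augment Depot→HubA→HubC→Port: bottleneck 4, flow now 14.
No augmenting path remains; maximum flow = 14.
By max-flow min-cut, the minimum cut capacity equals the max flow.
In the residual graph, reachable from Depot: {Depot, Jct1, HubA, Jct3, HubC}.
Min-cut edges: HubA→HubB (4), Jct3→Port (6), HubC→Port (4); capacity 4 + 6 + 4 = 14.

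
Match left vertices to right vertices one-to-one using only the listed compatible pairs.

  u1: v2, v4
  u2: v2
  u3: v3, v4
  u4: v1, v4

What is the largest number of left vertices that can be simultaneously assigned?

Unit-capacity flow: source→left, listed edges, right→sink; max matching = max flow.
Augmenting path u1→v2 (+1); matched 1.
Augmenting path u3→v3 (+1); matched 2.
Augmenting path u4→v1 (+1); matched 3.
Augmenting path u2→v2→u1→v4 (+1); matched 4.
No augmenting path remains; maximum matching = 4.
König certificate: {u1, u2, u3, u4} is a vertex cover of size 4 (every listed pair touches it), so no matching can be larger.

4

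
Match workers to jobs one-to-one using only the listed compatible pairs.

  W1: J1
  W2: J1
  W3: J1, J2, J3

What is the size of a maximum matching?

Unit-capacity flow: source→left, listed edges, right→sink; max matching = max flow.
Augmenting path W1→J1 (+1); matched 1.
Augmenting path W3→J2 (+1); matched 2.
No augmenting path remains; maximum matching = 2.
König certificate: {W3, J1} is a vertex cover of size 2 (every listed pair touches it), so no matching can be larger.

2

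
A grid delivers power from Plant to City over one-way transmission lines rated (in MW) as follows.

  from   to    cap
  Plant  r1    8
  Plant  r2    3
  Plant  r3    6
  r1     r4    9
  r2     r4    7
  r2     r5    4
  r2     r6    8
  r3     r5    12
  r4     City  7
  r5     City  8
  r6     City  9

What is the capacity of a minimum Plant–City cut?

Augment Plant→r1→r4→City: bottleneck 7, flow now 7.
Augment Plant→r2→r5→City: bottleneck 3, flow now 10.
Augment Plant→r3→r5→City: bottleneck 5, flow now 15.
Augment Plant→r3→r5→r2→r6→City: bottleneck 1, flow now 16. (uses reverse residual edge)
No augmenting path remains; maximum flow = 16.
By max-flow min-cut, the minimum cut capacity equals the max flow.
In the residual graph, reachable from Plant: {Plant, r1, r4}.
Min-cut edges: Plant→r2 (3), Plant→r3 (6), r4→City (7); capacity 3 + 6 + 7 = 16.

16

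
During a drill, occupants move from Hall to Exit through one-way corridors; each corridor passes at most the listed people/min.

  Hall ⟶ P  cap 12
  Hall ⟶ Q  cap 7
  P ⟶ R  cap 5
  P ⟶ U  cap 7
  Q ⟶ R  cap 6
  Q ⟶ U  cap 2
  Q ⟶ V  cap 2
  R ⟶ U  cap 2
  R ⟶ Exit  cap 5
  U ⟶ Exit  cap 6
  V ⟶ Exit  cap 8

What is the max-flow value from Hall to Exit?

Augment Hall→P→R→Exit: bottleneck 5, flow now 5.
Augment Hall→P→U→Exit: bottleneck 6, flow now 11.
Augment Hall→Q→V→Exit: bottleneck 2, flow now 13.
No augmenting path remains; maximum flow = 13.
In the residual graph, reachable from Hall: {Hall, P, Q, R, U}.
Min-cut edges: Q→V (2), R→Exit (5), U→Exit (6); capacity 2 + 5 + 6 = 13.
This cut is saturated, so no flow can exceed 13.

13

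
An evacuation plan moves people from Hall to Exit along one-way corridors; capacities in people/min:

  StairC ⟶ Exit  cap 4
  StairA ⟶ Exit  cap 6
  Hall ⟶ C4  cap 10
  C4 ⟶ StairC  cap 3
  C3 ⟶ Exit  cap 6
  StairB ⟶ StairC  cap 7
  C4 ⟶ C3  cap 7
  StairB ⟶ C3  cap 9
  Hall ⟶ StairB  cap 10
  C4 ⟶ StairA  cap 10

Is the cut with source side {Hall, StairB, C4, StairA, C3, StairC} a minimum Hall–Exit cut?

Yes — it is a minimum cut (capacity 16).

Given cut capacity: 6 + 6 + 4 = 16.
Augment Hall→StairB→C3→Exit: bottleneck 6, flow now 6.
Augment Hall→StairB→StairC→Exit: bottleneck 4, flow now 10.
Augment Hall→C4→StairA→Exit: bottleneck 6, flow now 16.
No augmenting path remains; maximum flow = 16.
Cut capacity 16 equals the max flow, so it is a minimum cut.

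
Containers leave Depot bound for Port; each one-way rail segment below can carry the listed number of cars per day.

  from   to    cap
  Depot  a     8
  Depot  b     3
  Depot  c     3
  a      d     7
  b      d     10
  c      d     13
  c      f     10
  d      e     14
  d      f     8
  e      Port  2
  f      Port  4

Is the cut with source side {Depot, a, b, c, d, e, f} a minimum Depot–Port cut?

Given cut capacity: 2 + 4 = 6.
Augment Depot→c→f→Port: bottleneck 3, flow now 3.
Augment Depot→a→d→e→Port: bottleneck 2, flow now 5.
Augment Depot→a→d→f→Port: bottleneck 1, flow now 6.
No augmenting path remains; maximum flow = 6.
Cut capacity 6 equals the max flow, so it is a minimum cut.

Yes — it is a minimum cut (capacity 6).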